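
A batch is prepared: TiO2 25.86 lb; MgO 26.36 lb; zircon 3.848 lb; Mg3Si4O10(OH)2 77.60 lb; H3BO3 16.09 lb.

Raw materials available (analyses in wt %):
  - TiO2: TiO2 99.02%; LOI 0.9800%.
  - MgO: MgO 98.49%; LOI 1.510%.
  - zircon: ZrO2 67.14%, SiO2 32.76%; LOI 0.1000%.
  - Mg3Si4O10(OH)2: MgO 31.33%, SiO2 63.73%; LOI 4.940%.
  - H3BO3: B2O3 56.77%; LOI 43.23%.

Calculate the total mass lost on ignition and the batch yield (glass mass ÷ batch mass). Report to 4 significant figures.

Values along the way are displayed rounded to 4 significant figures across the worked steps; the working math keeps full precision from start to finish. Each reported result is rounded a single time — the derived quantities, which include the yield, totals, glass mass, ignition loss, the five compositions, are carried at full float precision, as quoted within either problem or answer, using the weight values on 138.3 lb of glass.
Per-material ignition loss:
  TiO2: 25.86 × 0.009800 = 0.2534 lb
  MgO: 26.36 × 0.01510 = 0.3980 lb
  zircon: 3.848 × 0.001000 = 0.003848 lb
  Mg3Si4O10(OH)2: 77.60 × 0.04940 = 3.833 lb
  H3BO3: 16.09 × 0.4323 = 6.956 lb
Total LOI = 11.44 lb
Glass = batch − LOI = 149.8 − 11.44 = 138.3 lb

LOI loss = 11.44 lb; glass = 138.3 lb; yield = 92.36%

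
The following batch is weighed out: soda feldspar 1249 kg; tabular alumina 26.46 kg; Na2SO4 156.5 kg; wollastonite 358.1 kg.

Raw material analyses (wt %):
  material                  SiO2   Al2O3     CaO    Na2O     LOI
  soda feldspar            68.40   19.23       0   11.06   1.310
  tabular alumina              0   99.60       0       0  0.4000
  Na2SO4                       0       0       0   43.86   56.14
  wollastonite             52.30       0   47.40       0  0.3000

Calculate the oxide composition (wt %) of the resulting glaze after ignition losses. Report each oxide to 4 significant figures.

In-progress results are printed, rounded to 4 significant figures, as written — all internal work maintains full precision through the solve. Every reported result takes a single rounding. All derived quantities are re-derived in full precision (glass mass, four oxide percentages, the yield, totals, ignition loss) starting from the weights per 1685 kg of glass as written in problem or answer.
Delivered oxide masses:
  SiO2: 1249·0.6840 + 358.1·0.5230 = 1042 kg
  Al2O3: 1249·0.1923 + 26.46·0.9960 = 266.5 kg
  CaO: 358.1·0.4740 = 169.7 kg
  Na2O: 1249·0.1106 + 156.5·0.4386 = 206.8 kg
LOI: 1249·0.01310 + 26.46·0.004000 + 156.5·0.5614 + 358.1·0.003000 = 105.4 kg
Resulting glass, batch − LOI: 1790 − 105.4 = 1685 kg (consistent with Σ oxide mass)
each wt % is 100 × oxide ÷ glass

Glass mass = 1685 kg (batch 1790 − LOI 105.4).
Composition: SiO2 61.83%, Al2O3 15.82%, CaO 10.08%, Na2O 12.27%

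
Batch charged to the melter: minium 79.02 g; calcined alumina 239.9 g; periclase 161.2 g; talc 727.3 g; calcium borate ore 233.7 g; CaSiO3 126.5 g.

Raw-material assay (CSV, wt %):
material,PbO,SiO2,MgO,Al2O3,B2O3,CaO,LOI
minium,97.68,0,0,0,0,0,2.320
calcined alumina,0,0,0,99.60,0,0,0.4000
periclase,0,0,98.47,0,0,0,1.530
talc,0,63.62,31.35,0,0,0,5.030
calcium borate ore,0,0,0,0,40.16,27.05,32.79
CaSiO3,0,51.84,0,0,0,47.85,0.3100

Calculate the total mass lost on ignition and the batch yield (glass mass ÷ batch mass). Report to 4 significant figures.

All internal work runs at exact precision in all steps — in-progress results are printed (rounded to 4 significant digits) alongside each step — each reported number sees exactly one rounding; the derived quantities (totals, yield, glass mass, the six compositions, LOI) are carried in exact precision from the weighed amounts for 1449 g of glass, as given in either problem or answer.
LOI of each material in turn:
  minium: 79.02 × 0.02320 = 1.833 g
  calcined alumina: 239.9 × 0.004000 = 0.9596 g
  periclase: 161.2 × 0.01530 = 2.466 g
  talc: 727.3 × 0.05030 = 36.58 g
  calcium borate ore: 233.7 × 0.3279 = 76.63 g
  CaSiO3: 126.5 × 0.003100 = 0.3921 g
Total LOI = 118.9 g
Glass = batch − LOI = 1568 − 118.9 = 1449 g

LOI loss = 118.9 g; glass = 1449 g; yield = 92.42%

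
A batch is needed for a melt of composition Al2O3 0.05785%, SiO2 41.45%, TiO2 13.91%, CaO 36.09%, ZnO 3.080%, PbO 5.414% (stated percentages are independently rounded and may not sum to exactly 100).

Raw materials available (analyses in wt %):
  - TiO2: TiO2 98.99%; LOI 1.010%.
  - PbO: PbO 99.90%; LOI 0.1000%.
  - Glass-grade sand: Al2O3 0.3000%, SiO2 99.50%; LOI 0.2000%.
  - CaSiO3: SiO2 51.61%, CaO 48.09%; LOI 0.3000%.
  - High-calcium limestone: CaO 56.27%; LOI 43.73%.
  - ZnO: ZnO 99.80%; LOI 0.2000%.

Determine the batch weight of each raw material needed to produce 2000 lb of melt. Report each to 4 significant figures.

Every computation runs at full precision throughout — the intermediate values are shown, rounded to four significant digits, alongside each step; each reported result is rounded just once — derived quantities, including glass mass, the six compositions, yield, the totals, ignition loss, are computed from the weighed amounts on 2000 lb of glass in exact precision, exactly as printed in the question or the answer.
Oxide mass targets, per 2000 lb melt:
  Al2O3: 0.05785% × 2000 = 1.157 lb
  SiO2: 41.45% × 2000 = 829.0 lb
  TiO2: 13.91% × 2000 = 278.2 lb
  CaO: 36.09% × 2000 = 721.8 lb
  ZnO: 3.080% × 2000 = 61.60 lb
  PbO: 5.414% × 2000 = 108.3 lb
Sums-versus-targets review on the weights just shown, versus the basis set out (target by target, the sums agree inside rounding margins):
  Al2O3: 385.7·0.003000 = 1.157 lb (target 1.157 lb)
  SiO2: 385.7·0.9950 + 862.7·0.5161 = 829.0 lb (target 829.0 lb)
  TiO2: 281.0·0.9899 = 278.2 lb (target 278.2 lb)
  CaO: 862.7·0.4809 + 545.4·0.5627 = 721.8 lb (target 721.8 lb)
  ZnO: 61.72·0.9980 = 61.60 lb (target 61.60 lb)
  PbO: 108.4·0.9990 = 108.3 lb (target 108.3 lb)
Glass-mass closure: total charge less LOI = 2000 lb (the targets, summed, come to 2000 lb; against the stated basis, 2000 lb — deltas are rounding alone).
Adding the batch up: Σ batch = 2245 lb; Σ batch·LOI gives LOI loss = 244.9 lb; as yield: glass ÷ batch → 89.09%.

Batch per 2000 lb melt:
  TiO2: 281.0 lb
  PbO: 108.4 lb
  Glass-grade sand: 385.7 lb
  CaSiO3: 862.7 lb
  High-calcium limestone: 545.4 lb
  ZnO: 61.72 lb
Total batch = 2245 lb; LOI loss = 244.9 lb; yield = 89.09%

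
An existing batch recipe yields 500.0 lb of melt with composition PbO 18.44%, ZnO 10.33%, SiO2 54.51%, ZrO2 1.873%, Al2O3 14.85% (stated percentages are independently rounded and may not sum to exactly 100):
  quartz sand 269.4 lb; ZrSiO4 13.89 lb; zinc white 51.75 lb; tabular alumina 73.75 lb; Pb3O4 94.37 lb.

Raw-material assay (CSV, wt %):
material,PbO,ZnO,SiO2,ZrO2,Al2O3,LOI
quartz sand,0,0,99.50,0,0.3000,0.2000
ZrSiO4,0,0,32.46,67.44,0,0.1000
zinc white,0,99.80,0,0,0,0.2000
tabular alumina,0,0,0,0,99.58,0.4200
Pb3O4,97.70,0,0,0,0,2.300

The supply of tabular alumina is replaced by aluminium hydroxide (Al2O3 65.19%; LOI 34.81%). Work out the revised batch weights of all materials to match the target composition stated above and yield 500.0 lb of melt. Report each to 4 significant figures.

Intermediates are printed with 4-significant-figure rounding in the printout; all arithmetic carries full precision at each step. Every reported value is rounded only once; all derived quantities (the totals, net glass mass, yield, LOI, the five compositions) are computed starting from the weights on 500.0 lb of glass in full float precision as given in the problem or answer text.
Oxide-by-oxide targets in 500.0 lb melt:
  PbO: 18.44% × 500.0 = 92.20 lb
  ZnO: 10.33% × 500.0 = 51.65 lb
  SiO2: 54.51% × 500.0 = 272.6 lb
  ZrO2: 1.873% × 500.0 = 9.365 lb
  Al2O3: 14.85% × 500.0 = 74.25 lb
Checking each oxide sum applying the batch weights above, relative to the basis at hand (sums match the target masses net of answer rounding effects):
  PbO: 94.37·0.9770 = 92.20 lb (target 92.20 lb)
  ZnO: 51.75·0.9980 = 51.65 lb (target 51.65 lb)
  SiO2: 269.4·0.9950 + 13.89·0.3246 = 272.6 lb (target 272.6 lb)
  ZrO2: 13.89·0.6744 = 9.367 lb (target 9.365 lb)
  Al2O3: 269.4·0.003000 + 112.7·0.6519 = 74.28 lb (target 74.25 lb)
Auditing the glass mass value: the batch minus its LOI: 500.1 lb (summing oxide targets gives 500.0 lb; versus the stated basis of 500.0 lb — any gap is answer rounding).
Adding the batch up: Σ batch = 542.1 lb; LOI removed, Σ of batch·LOI: 42.06 lb; the yield ratio, glass ÷ batch: 92.24%.

Revised batch per 500.0 lb melt:
  quartz sand: 269.4 lb
  ZrSiO4: 13.89 lb
  zinc white: 51.75 lb
  aluminium hydroxide: 112.7 lb
  Pb3O4: 94.37 lb
Total batch = 542.1 lb; LOI loss = 42.06 lb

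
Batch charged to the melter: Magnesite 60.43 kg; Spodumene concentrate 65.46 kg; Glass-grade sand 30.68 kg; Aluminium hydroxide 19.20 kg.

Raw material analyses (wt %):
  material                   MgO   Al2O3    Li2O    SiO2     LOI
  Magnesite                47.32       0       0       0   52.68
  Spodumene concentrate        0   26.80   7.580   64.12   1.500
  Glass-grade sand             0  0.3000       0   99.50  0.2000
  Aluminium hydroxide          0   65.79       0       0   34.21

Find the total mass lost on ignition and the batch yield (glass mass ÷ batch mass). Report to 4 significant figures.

LOI loss = 39.45 kg; glass = 136.3 kg; yield = 77.56%

The intermediate values are shown, rounded to 4 significant figures, at each printed step. The whole derivation runs at exact precision end to end; exactly one rounding goes into every reported figure — all derived quantities are computed in full float precision (LOI, the totals, yield, the four compositions, glass mass) using the weight values on 136.3 kg of glass, exactly as printed in the problem or the answer.
Loss on ignition, line by line:
  Magnesite: 60.43 × 0.5268 = 31.83 kg
  Spodumene concentrate: 65.46 × 0.01500 = 0.9819 kg
  Glass-grade sand: 30.68 × 0.002000 = 0.06136 kg
  Aluminium hydroxide: 19.20 × 0.3421 = 6.568 kg
Total LOI = 39.45 kg
Glass = batch − LOI = 175.8 − 39.45 = 136.3 kg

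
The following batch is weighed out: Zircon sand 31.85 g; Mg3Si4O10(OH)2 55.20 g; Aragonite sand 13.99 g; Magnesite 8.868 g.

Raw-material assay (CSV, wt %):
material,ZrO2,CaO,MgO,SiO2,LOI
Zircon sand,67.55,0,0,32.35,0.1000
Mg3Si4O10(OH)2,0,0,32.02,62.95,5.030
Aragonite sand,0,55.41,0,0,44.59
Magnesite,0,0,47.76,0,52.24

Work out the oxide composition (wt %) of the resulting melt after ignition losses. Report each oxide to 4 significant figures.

The working math runs at full precision at each step — mid-chain values are displayed (rounded to four significant figures) alongside each step; each reported number is rounded exactly once; all derived quantities, which include the four compositions, glass mass, the totals, ignition loss, the yield, are computed at exact precision, as set out in the problem or the answer, using the weight values at 96.23 g of glass.
Per-oxide mass from batch:
  ZrO2: 31.85·0.6755 = 21.51 g
  CaO: 13.99·0.5541 = 7.752 g
  MgO: 55.20·0.3202 + 8.868·0.4776 = 21.91 g
  SiO2: 31.85·0.3235 + 55.20·0.6295 = 45.05 g
LOI: 31.85·0.001000 + 55.20·0.05030 + 13.99·0.4459 + 8.868·0.5224 = 13.68 g
Glass = total batch minus LOI = 109.9 − 13.68 = 96.23 g (equal to the oxide-mass sum)
percent by weight: oxide/glass ×100

Glass mass = 96.23 g (batch 109.9 − LOI 13.68).
Composition: ZrO2 22.36%, CaO 8.056%, MgO 22.77%, SiO2 46.82%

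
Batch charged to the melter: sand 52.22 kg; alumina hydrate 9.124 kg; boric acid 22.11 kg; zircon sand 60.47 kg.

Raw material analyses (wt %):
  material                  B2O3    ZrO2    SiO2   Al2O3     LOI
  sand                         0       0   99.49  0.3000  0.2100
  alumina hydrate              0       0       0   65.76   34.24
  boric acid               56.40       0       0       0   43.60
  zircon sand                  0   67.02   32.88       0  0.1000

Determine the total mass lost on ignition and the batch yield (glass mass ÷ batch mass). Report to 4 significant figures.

Every computation keeps exact precision all the way through — values along the way are rounded to four significant digits as shown — exactly one rounding goes into each reported result; derived quantities are rebuilt at full float precision (net glass mass, the totals, the yield, ignition loss, four oxide percentages) from the weighed amounts at 131.0 kg of glass, exactly as printed in problem or answer.
Material-by-material LOI:
  sand: 52.22 × 0.002100 = 0.1097 kg
  alumina hydrate: 9.124 × 0.3424 = 3.124 kg
  boric acid: 22.11 × 0.4360 = 9.640 kg
  zircon sand: 60.47 × 0.001000 = 0.06047 kg
Total LOI = 12.93 kg
Glass = batch − LOI = 143.9 − 12.93 = 131.0 kg

LOI loss = 12.93 kg; glass = 131.0 kg; yield = 91.01%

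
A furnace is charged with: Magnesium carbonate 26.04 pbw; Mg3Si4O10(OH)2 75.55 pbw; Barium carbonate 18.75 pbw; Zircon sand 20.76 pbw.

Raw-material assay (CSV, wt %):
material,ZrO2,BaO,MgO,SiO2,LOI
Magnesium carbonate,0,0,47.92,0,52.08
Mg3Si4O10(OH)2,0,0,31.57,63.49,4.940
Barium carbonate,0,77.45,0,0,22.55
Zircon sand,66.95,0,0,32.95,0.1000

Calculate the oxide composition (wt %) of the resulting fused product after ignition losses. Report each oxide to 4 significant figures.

The whole derivation maintains full float precision at every stage — in-progress results are shown with 4-significant-figure rounding as written — each reported figure takes just one rounding; all derived quantities, including the four compositions, glass mass, the totals, the yield, LOI, are rebuilt starting from the weights on 119.6 pbw of glass at full float precision as set out in question or answer.
What the batch supplies per oxide:
  ZrO2: 20.76·0.6695 = 13.90 pbw
  BaO: 18.75·0.7745 = 14.52 pbw
  MgO: 26.04·0.4792 + 75.55·0.3157 = 36.33 pbw
  SiO2: 75.55·0.6349 + 20.76·0.3295 = 54.81 pbw
LOI: 26.04·0.5208 + 75.55·0.04940 + 18.75·0.2255 + 20.76·0.001000 = 21.54 pbw
Resulting glass, batch − LOI: 141.1 − 21.54 = 119.6 pbw (the oxide masses sum to this)
each wt % is 100 × oxide ÷ glass

Glass mass = 119.6 pbw (batch 141.1 − LOI 21.54).
Composition: ZrO2 11.63%, BaO 12.15%, MgO 30.39%, SiO2 45.84%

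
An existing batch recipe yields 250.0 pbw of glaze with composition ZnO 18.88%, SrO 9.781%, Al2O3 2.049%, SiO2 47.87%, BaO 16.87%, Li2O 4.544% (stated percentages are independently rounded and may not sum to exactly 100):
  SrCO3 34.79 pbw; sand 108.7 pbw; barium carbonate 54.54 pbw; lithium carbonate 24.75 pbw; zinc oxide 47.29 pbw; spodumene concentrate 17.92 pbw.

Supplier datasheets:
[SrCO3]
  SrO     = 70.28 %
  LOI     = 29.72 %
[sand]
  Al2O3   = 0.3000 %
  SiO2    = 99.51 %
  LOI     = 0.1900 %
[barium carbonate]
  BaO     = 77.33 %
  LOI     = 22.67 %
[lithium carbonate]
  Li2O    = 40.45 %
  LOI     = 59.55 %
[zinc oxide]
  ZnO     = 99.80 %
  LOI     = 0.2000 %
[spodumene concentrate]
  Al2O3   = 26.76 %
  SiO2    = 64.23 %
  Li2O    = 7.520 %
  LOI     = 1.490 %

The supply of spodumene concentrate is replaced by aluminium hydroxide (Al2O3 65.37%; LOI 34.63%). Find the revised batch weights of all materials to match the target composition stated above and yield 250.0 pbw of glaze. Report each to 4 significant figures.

Full precision is maintained from first step to last; mid-chain values are printed, rounded to four significant digits, when written out — exactly one rounding is applied to each reported value — all derived quantities (glass mass, six oxide percentages, the totals, LOI, the yield) are rebuilt in exact precision starting from the weights for 250.0 pbw of glass as written in either problem or answer.
Oxide-by-oxide targets in 250.0 pbw glaze:
  ZnO: 18.88% × 250.0 = 47.20 pbw
  SrO: 9.781% × 250.0 = 24.45 pbw
  Al2O3: 2.049% × 250.0 = 5.122 pbw
  SiO2: 47.87% × 250.0 = 119.7 pbw
  BaO: 16.87% × 250.0 = 42.18 pbw
  Li2O: 4.544% × 250.0 = 11.36 pbw
Per-oxide balance check from the weights as reported, on the stated basis (target by target, the sums agree modulo rounding of the values):
  ZnO: 47.29·0.9980 = 47.20 pbw (target 47.20 pbw)
  SrO: 34.79·0.7028 = 24.45 pbw (target 24.45 pbw)
  Al2O3: 120.3·0.003000 + 7.284·0.6537 = 5.122 pbw (target 5.122 pbw)
  SiO2: 120.3·0.9951 = 119.7 pbw (target 119.7 pbw)
  BaO: 54.54·0.7733 = 42.18 pbw (target 42.18 pbw)
  Li2O: 28.08·0.4045 = 11.36 pbw (target 11.36 pbw)
Glass mass check: whole batch net of LOI = 250.0 pbw (the Σ of target masses is 250.0 pbw; against the stated basis, 250.0 pbw — a pure rounding effect).
Total batch = Σ batch = 292.3 pbw; loss to ignition Σ batch·LOI = 42.27 pbw; yield, glass over the total, = 85.54%.

Revised batch per 250.0 pbw glaze:
  SrCO3: 34.79 pbw
  sand: 120.3 pbw
  barium carbonate: 54.54 pbw
  lithium carbonate: 28.08 pbw
  zinc oxide: 47.29 pbw
  aluminium hydroxide: 7.284 pbw
Total batch = 292.3 pbw; LOI loss = 42.27 pbw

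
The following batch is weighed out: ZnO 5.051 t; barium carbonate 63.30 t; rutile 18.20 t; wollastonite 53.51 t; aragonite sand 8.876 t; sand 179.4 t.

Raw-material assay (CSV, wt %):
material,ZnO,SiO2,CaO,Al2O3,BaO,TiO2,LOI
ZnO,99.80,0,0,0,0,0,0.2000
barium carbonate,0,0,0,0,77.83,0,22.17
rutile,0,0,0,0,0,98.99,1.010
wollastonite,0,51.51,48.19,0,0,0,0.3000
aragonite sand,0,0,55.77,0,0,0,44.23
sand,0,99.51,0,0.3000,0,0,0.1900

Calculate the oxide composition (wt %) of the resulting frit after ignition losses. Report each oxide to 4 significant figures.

Glass mass = 309.7 t (batch 328.3 − LOI 18.65).
Composition: ZnO 1.628%, SiO2 66.55%, CaO 9.925%, Al2O3 0.1738%, BaO 15.91%, TiO2 5.818%

Mid-chain values are displayed (rounded to 4 significant digits) across the worked steps — every computation holds exact precision at each step. Each reported result is rounded a single time — the derived quantities, which include ignition loss, totals, net glass mass, the yield, six oxide percentages, are recomputed at full float precision, as written in the question or the answer, from the batch weights on 309.7 t of glass.
Oxide-by-oxide delivered mass:
  ZnO: 5.051·0.9980 = 5.041 t
  SiO2: 53.51·0.5151 + 179.4·0.9951 = 206.1 t
  CaO: 53.51·0.4819 + 8.876·0.5577 = 30.74 t
  Al2O3: 179.4·0.003000 = 0.5382 t
  BaO: 63.30·0.7783 = 49.27 t
  TiO2: 18.20·0.9899 = 18.02 t
LOI: 5.051·0.002000 + 63.30·0.2217 + 18.20·0.01010 + 53.51·0.003000 + 8.876·0.4423 + 179.4·0.001900 = 18.65 t
The glass mass, total less LOI, = 328.3 − 18.65 = 309.7 t (= Σ oxide masses)
percent by weight: oxide/glass ×100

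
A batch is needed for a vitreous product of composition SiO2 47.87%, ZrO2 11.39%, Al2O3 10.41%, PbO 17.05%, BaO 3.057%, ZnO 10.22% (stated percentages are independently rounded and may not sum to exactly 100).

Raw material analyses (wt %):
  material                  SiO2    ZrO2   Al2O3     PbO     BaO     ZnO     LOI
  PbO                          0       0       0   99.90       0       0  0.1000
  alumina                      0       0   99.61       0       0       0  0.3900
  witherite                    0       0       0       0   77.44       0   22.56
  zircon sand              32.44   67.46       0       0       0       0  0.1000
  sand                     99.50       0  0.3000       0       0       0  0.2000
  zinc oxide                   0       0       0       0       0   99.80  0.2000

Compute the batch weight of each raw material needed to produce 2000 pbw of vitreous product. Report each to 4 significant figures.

The whole derivation maintains exact precision throughout. Values along the way are shown rounded off to 4 significant figures as written; each reported value includes exactly one rounding — the derived quantities, which include the yield, ignition loss, six oxide percentages, net glass mass, totals, are recomputed at full float precision, as they appear in either problem or answer, from the weighed amounts at 2000 pbw of glass.
Target masses of each oxide per 2000 pbw vitreous product:
  SiO2: 47.87% × 2000 = 957.4 pbw
  ZrO2: 11.39% × 2000 = 227.8 pbw
  Al2O3: 10.41% × 2000 = 208.2 pbw
  PbO: 17.05% × 2000 = 341.0 pbw
  BaO: 3.057% × 2000 = 61.14 pbw
  ZnO: 10.22% × 2000 = 204.4 pbw
Per-oxide balance check given the weights on record, on the stated basis (oxide sums agree with the targets once rounding is allowed for):
  SiO2: 337.7·0.3244 + 852.1·0.9950 = 957.4 pbw (target 957.4 pbw)
  ZrO2: 337.7·0.6746 = 227.8 pbw (target 227.8 pbw)
  Al2O3: 206.4·0.9961 + 852.1·0.003000 = 208.2 pbw (target 208.2 pbw)
  PbO: 341.3·0.9990 = 341.0 pbw (target 341.0 pbw)
  BaO: 78.95·0.7744 = 61.14 pbw (target 61.14 pbw)
  ZnO: 204.8·0.9980 = 204.4 pbw (target 204.4 pbw)
The glass-mass cross-check: whole batch net of LOI = 2000 pbw (summing oxide targets gives 2000 pbw; basis as stated: 2000 pbw — deltas are rounding alone).
Whole-batch sum: Σ batch = 2021 pbw; ignition loss, Σ(batch × LOI) = 21.41 pbw; yield, glass over the total, = 98.94%.

Batch per 2000 pbw vitreous product:
  PbO: 341.3 pbw
  alumina: 206.4 pbw
  witherite: 78.95 pbw
  zircon sand: 337.7 pbw
  sand: 852.1 pbw
  zinc oxide: 204.8 pbw
Total batch = 2021 pbw; LOI loss = 21.41 pbw; yield = 98.94%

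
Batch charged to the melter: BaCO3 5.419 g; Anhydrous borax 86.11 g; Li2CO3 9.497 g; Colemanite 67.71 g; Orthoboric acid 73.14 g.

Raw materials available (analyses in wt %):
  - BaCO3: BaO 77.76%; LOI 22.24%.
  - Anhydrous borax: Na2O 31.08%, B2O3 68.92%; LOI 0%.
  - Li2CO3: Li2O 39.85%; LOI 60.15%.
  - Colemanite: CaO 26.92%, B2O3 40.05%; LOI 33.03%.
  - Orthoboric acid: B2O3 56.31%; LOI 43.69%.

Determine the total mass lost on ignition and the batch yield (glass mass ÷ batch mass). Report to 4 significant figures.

LOI loss = 61.24 g; glass = 180.6 g; yield = 74.68%

Working values appear, with 4-significant-figure rounding, as written; each numeric step maintains full precision through every step; a single rounding finalizes each reported value. All derived quantities are re-derived in full float precision (totals, ignition loss, the five compositions, yield, net glass mass) using the weight values per 180.6 g of glass exactly as printed in question or answer.
LOI of each material in turn:
  BaCO3: 5.419 × 0.2224 = 1.205 g
  Anhydrous borax: 86.11 × 0 = 0 g
  Li2CO3: 9.497 × 0.6015 = 5.712 g
  Colemanite: 67.71 × 0.3303 = 22.36 g
  Orthoboric acid: 73.14 × 0.4369 = 31.95 g
Total LOI = 61.24 g
Glass = batch − LOI = 241.9 − 61.24 = 180.6 g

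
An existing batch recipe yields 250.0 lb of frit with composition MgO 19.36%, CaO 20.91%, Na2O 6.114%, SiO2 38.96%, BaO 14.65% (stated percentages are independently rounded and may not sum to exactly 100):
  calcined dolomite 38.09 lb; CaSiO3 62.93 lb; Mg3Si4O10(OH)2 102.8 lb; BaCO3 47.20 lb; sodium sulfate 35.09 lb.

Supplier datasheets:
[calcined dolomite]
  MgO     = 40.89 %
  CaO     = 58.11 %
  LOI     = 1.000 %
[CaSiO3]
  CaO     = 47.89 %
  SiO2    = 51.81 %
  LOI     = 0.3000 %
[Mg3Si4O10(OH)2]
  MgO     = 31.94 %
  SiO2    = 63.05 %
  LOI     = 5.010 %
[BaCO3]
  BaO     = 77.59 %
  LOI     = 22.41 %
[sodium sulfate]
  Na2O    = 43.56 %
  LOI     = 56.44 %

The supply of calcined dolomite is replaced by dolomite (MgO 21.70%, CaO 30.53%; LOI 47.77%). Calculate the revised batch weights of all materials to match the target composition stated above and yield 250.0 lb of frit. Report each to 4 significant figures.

Revised batch per 250.0 lb frit:
  dolomite: 72.10 lb
  CaSiO3: 63.19 lb
  Mg3Si4O10(OH)2: 102.6 lb
  BaCO3: 47.20 lb
  sodium sulfate: 35.09 lb
Total batch = 320.2 lb; LOI loss = 70.15 lb

Working values are printed with 4-significant-figure rounding in the printout. All internal work maintains exact precision through every step. Every reported value is rounded only once; the derived quantities, which include the five compositions, the totals, ignition loss, net glass mass, yield, are rebuilt in exact precision, as given in question or answer, from the weighed amounts on 250.0 lb of glass.
Target oxide masses per 250.0 lb frit:
  MgO: 19.36% × 250.0 = 48.40 lb
  CaO: 20.91% × 250.0 = 52.28 lb
  Na2O: 6.114% × 250.0 = 15.28 lb
  SiO2: 38.96% × 250.0 = 97.40 lb
  BaO: 14.65% × 250.0 = 36.62 lb
Mass-balance tally per oxide from the weights as reported, per the basis as stated (target by target, the sums agree within answer rounding):
  MgO: 72.10·0.2170 + 102.6·0.3194 = 48.42 lb (target 48.40 lb)
  CaO: 72.10·0.3053 + 63.19·0.4789 = 52.27 lb (target 52.28 lb)
  Na2O: 35.09·0.4356 = 15.29 lb (target 15.28 lb)
  SiO2: 63.19·0.5181 + 102.6·0.6305 = 97.43 lb (target 97.40 lb)
  BaO: 47.20·0.7759 = 36.62 lb (target 36.62 lb)
Glass-mass closure: net batch after ignition = 250.0 lb (the targets, summed, come to 250.0 lb; versus the stated basis of 250.0 lb — gaps are rounding artifacts).
Adding the batch up: Σ batch = 320.2 lb; the LOI term Σ batch·LOI equals 70.15 lb; as yield: glass ÷ batch → 78.09%.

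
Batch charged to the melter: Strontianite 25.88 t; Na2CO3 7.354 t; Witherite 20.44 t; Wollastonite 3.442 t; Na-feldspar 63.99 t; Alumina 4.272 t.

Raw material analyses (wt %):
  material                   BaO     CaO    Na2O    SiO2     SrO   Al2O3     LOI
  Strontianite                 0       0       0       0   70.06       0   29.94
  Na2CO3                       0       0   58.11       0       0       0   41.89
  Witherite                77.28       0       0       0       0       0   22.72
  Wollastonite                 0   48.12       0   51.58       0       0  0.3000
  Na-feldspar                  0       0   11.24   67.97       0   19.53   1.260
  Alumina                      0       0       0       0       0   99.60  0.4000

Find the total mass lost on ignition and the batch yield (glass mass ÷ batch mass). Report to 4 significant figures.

The whole derivation holds exact precision through the solve; working values are printed (rounded to 4 significant figures) within the worked lines; each reported number takes just one rounding. Derived quantities, which include LOI, totals, the six compositions, the yield, glass mass, are re-derived at full precision, as written in either problem or answer, using the weight values on 109.1 t of glass.
Material-by-material LOI:
  Strontianite: 25.88 × 0.2994 = 7.748 t
  Na2CO3: 7.354 × 0.4189 = 3.081 t
  Witherite: 20.44 × 0.2272 = 4.644 t
  Wollastonite: 3.442 × 0.003000 = 0.01033 t
  Na-feldspar: 63.99 × 0.01260 = 0.8063 t
  Alumina: 4.272 × 0.004000 = 0.01709 t
Total LOI = 16.31 t
Glass = batch − LOI = 125.4 − 16.31 = 109.1 t

LOI loss = 16.31 t; glass = 109.1 t; yield = 86.99%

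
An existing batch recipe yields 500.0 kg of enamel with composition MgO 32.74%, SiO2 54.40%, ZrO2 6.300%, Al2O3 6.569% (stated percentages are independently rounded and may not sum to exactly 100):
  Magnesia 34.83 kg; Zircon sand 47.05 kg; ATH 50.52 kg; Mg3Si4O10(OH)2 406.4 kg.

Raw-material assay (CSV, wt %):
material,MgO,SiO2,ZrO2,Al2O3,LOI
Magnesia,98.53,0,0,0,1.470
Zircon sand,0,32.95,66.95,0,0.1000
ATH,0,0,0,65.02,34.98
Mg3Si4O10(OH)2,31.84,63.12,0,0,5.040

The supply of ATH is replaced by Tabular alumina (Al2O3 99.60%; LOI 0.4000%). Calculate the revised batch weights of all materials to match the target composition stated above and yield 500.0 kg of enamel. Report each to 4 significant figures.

All internal work runs at full precision from first step to last; intermediates are shown, rounded to 4 significant digits, across the worked steps — a single rounding finalizes every reported result. The derived quantities (net glass mass, totals, yield, ignition loss, four oxide percentages) are rebuilt at exact precision using the weight values per 500.0 kg of glass as written in either problem or answer.
Oxide mass targets, per 500.0 kg enamel:
  MgO: 32.74% × 500.0 = 163.7 kg
  SiO2: 54.40% × 500.0 = 272.0 kg
  ZrO2: 6.300% × 500.0 = 31.50 kg
  Al2O3: 6.569% × 500.0 = 32.84 kg
Balance tally, oxide-wise, using the reported weights, relative to the basis at hand (sums match the target masses modulo rounding of the values):
  MgO: 34.83·0.9853 + 406.4·0.3184 = 163.7 kg (target 163.7 kg)
  SiO2: 47.05·0.3295 + 406.4·0.6312 = 272.0 kg (target 272.0 kg)
  ZrO2: 47.05·0.6695 = 31.50 kg (target 31.50 kg)
  Al2O3: 32.98·0.9960 = 32.85 kg (target 32.84 kg)
Consistency of the glass mass: total charge less LOI = 500.1 kg (per-oxide target masses sum to 500.0 kg; stated basis 500.0 kg — differing by rounding only).
Adding the batch up: Σ batch = 521.3 kg; ignition loss, Σ(batch × LOI) = 21.17 kg; the yield ratio, glass ÷ batch: 95.94%.

Revised batch per 500.0 kg enamel:
  Magnesia: 34.83 kg
  Zircon sand: 47.05 kg
  Tabular alumina: 32.98 kg
  Mg3Si4O10(OH)2: 406.4 kg
Total batch = 521.3 kg; LOI loss = 21.17 kg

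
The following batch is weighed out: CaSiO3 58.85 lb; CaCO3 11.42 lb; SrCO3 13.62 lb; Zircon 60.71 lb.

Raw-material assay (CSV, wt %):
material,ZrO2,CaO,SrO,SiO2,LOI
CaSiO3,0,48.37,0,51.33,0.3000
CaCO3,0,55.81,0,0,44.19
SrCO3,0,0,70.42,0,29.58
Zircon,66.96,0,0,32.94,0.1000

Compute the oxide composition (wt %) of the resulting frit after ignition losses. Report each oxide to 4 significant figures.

Glass mass = 135.3 lb (batch 144.6 − LOI 9.313).
Composition: ZrO2 30.05%, CaO 25.75%, SrO 7.090%, SiO2 37.11%

The working math runs at exact precision from first step to last — the intermediate values are shown (rounded to 4 significant figures) alongside each step; each reported result is rounded exactly once — all derived quantities are re-derived from the weighed amounts at 135.3 lb of glass in full float precision (totals, glass mass, yield, LOI, the four compositions) exactly as printed in the question or the answer.
Oxide masses out of the charge:
  ZrO2: 60.71·0.6696 = 40.65 lb
  CaO: 58.85·0.4837 + 11.42·0.5581 = 34.84 lb
  SrO: 13.62·0.7042 = 9.591 lb
  SiO2: 58.85·0.5133 + 60.71·0.3294 = 50.21 lb
LOI: 58.85·0.003000 + 11.42·0.4419 + 13.62·0.2958 + 60.71·0.001000 = 9.313 lb
The glass mass, total less LOI, = 144.6 − 9.313 = 135.3 lb (= the summed oxide contributions)
percent by weight: oxide/glass ×100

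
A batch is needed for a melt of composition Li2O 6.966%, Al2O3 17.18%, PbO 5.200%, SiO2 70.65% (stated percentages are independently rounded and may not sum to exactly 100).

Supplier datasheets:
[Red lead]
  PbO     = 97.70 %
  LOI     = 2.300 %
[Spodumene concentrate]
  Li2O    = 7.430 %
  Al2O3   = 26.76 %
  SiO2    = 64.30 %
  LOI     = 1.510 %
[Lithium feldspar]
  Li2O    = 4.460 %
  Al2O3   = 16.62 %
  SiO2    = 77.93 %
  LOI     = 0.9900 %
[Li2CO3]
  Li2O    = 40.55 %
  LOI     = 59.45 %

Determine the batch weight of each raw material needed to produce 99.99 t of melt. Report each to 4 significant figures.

Mid-chain values are printed rounded to four significant figures at each printed step. All arithmetic maintains exact precision throughout; each reported result takes just one rounding; derived quantities, including ignition loss, yield, totals, net glass mass, the four compositions, are recomputed from the weighed amounts per 99.99 t of glass at full precision as written in the problem or the answer.
Target masses of each oxide per 99.99 t melt:
  Li2O: 6.966% × 99.99 = 6.965 t
  Al2O3: 17.18% × 99.99 = 17.18 t
  PbO: 5.200% × 99.99 = 5.199 t
  SiO2: 70.65% × 99.99 = 70.64 t
Sums-versus-targets review on the weights just shown, per the basis as stated (delivered sums recover each target modulo rounding of the values):
  Li2O: 16.19·0.07430 + 77.29·0.04460 + 5.709·0.4055 = 6.965 t (target 6.965 t)
  Al2O3: 16.19·0.2676 + 77.29·0.1662 = 17.18 t (target 17.18 t)
  PbO: 5.322·0.9770 = 5.200 t (target 5.199 t)
  SiO2: 16.19·0.6430 + 77.29·0.7793 = 70.64 t (target 70.64 t)
Glass-mass sanity pass: Σ batch − LOI loss = 99.98 t (the targets, summed, come to 99.99 t; with the basis standing at 99.99 t — rounding explains the deltas).
Batch grand total — Σ batch = 104.5 t; LOI loss = Σ batch·LOI = 4.526 t; as yield: glass ÷ batch → 95.67%.

Batch per 99.99 t melt:
  Red lead: 5.322 t
  Spodumene concentrate: 16.19 t
  Lithium feldspar: 77.29 t
  Li2CO3: 5.709 t
Total batch = 104.5 t; LOI loss = 4.526 t; yield = 95.67%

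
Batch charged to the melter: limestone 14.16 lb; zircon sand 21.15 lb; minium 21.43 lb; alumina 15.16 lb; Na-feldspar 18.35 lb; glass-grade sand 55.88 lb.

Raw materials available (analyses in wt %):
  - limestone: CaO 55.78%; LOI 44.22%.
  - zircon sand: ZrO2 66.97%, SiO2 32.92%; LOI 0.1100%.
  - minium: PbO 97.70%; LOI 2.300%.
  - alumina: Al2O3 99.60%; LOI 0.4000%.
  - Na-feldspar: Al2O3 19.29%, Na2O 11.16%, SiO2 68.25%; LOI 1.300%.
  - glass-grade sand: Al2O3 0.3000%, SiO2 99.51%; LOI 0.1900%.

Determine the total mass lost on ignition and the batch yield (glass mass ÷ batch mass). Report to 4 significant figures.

LOI loss = 7.183 lb; glass = 138.9 lb; yield = 95.08%

All internal work holds full precision through every step; the intermediate values are displayed, rounded to 4 significant digits, in the working. A single rounding completes each reported result. Derived quantities are rebuilt in exact precision (LOI, totals, net glass mass, six oxide percentages, the yield) using the weight values on 138.9 lb of glass, as written in either problem or answer.
Ignition loss by material:
  limestone: 14.16 × 0.4422 = 6.262 lb
  zircon sand: 21.15 × 0.001100 = 0.02327 lb
  minium: 21.43 × 0.02300 = 0.4929 lb
  alumina: 15.16 × 0.004000 = 0.06064 lb
  Na-feldspar: 18.35 × 0.01300 = 0.2386 lb
  glass-grade sand: 55.88 × 0.001900 = 0.1062 lb
Total LOI = 7.183 lb
Glass = batch − LOI = 146.1 − 7.183 = 138.9 lb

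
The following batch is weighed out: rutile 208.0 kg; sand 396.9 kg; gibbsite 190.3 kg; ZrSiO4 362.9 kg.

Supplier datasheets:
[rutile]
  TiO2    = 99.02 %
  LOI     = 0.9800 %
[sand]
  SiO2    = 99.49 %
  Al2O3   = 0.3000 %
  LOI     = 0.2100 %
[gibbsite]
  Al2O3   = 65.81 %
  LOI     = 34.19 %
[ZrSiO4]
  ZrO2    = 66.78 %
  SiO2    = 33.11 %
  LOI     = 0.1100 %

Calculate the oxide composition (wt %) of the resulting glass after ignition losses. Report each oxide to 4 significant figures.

All internal work runs at full precision end to end; intermediates are shown, rounded to 4 significant digits, across the worked steps. Exactly one rounding goes into each reported value — the derived quantities, including the totals, ignition loss, four oxide percentages, glass mass, yield, are re-derived from the weighed amounts at 1090 kg of glass at exact precision exactly as shown in problem or answer.
Oxide-by-oxide delivered mass:
  ZrO2: 362.9·0.6678 = 242.3 kg
  SiO2: 396.9·0.9949 + 362.9·0.3311 = 515.0 kg
  TiO2: 208.0·0.9902 = 206.0 kg
  Al2O3: 396.9·0.003000 + 190.3·0.6581 = 126.4 kg
LOI: 208.0·0.009800 + 396.9·0.002100 + 190.3·0.3419 + 362.9·0.001100 = 68.33 kg
Net of LOI, the glass mass = 1158 − 68.33 = 1090 kg (the oxide masses sum to this)
oxide / glass × 100 gives the wt %

Glass mass = 1090 kg (batch 1158 − LOI 68.33).
Composition: ZrO2 22.24%, SiO2 47.26%, TiO2 18.90%, Al2O3 11.60%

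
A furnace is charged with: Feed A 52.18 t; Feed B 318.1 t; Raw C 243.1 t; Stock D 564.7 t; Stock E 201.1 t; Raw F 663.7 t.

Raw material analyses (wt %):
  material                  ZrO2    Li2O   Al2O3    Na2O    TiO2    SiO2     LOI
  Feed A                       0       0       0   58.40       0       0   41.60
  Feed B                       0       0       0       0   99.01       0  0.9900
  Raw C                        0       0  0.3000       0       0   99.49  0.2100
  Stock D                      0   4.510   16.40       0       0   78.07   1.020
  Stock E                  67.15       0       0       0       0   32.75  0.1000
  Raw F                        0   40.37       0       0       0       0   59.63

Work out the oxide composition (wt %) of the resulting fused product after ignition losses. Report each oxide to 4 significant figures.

Glass mass = 1616 t (batch 2043 − LOI 427.1).
Composition: ZrO2 8.357%, Li2O 18.16%, Al2O3 5.777%, Na2O 1.886%, TiO2 19.49%, SiO2 46.33%

Working values are rounded to four significant digits when quoted. All internal work keeps exact precision at each step. A single rounding finalizes each reported figure. All derived quantities are re-derived from the weighed amounts for 1616 t of glass in full float precision (the totals, LOI, yield, net glass mass, the six compositions) as they appear in the problem or the answer.
Mass of each oxide from the mix:
  ZrO2: 201.1·0.6715 = 135.0 t
  Li2O: 564.7·0.04510 + 663.7·0.4037 = 293.4 t
  Al2O3: 243.1·0.003000 + 564.7·0.1640 = 93.34 t
  Na2O: 52.18·0.5840 = 30.47 t
  TiO2: 318.1·0.9901 = 315.0 t
  SiO2: 243.1·0.9949 + 564.7·0.7807 + 201.1·0.3275 = 748.6 t
LOI: 52.18·0.4160 + 318.1·0.009900 + 243.1·0.002100 + 564.7·0.01020 + 201.1·0.001000 + 663.7·0.5963 = 427.1 t
Glass = total batch minus LOI = 2043 − 427.1 = 1616 t (equal to the oxide-mass sum)
each wt % is 100 × oxide ÷ glass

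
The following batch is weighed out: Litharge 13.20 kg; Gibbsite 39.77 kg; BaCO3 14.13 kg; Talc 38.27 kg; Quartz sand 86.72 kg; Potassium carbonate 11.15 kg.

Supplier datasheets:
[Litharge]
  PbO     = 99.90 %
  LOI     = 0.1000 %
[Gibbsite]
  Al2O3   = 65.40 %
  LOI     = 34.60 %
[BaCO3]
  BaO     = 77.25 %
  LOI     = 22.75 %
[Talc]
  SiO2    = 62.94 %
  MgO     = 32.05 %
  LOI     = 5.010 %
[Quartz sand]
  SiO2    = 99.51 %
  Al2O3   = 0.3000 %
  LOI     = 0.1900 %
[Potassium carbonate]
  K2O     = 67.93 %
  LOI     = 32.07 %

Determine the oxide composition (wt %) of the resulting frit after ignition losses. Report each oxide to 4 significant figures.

Glass mass = 180.6 kg (batch 203.2 − LOI 22.65).
Composition: SiO2 61.12%, MgO 6.792%, BaO 6.044%, Al2O3 14.55%, K2O 4.194%, PbO 7.302%

Values along the way are shown (rounded to four significant figures) within the worked lines. All internal work holds full precision at all times — exactly one rounding is applied to every reported figure; all derived quantities (LOI, totals, net glass mass, the six compositions, yield) are carried using the weight values for 180.6 kg of glass at full float precision, as given in the problem or the answer.
Per-oxide mass from batch:
  SiO2: 38.27·0.6294 + 86.72·0.9951 = 110.4 kg
  MgO: 38.27·0.3205 = 12.27 kg
  BaO: 14.13·0.7725 = 10.92 kg
  Al2O3: 39.77·0.6540 + 86.72·0.003000 = 26.27 kg
  K2O: 11.15·0.6793 = 7.574 kg
  PbO: 13.20·0.9990 = 13.19 kg
LOI: 13.20·0.001000 + 39.77·0.3460 + 14.13·0.2275 + 38.27·0.05010 + 86.72·0.001900 + 11.15·0.3207 = 22.65 kg
The glass mass, total less LOI, = 203.2 − 22.65 = 180.6 kg (the oxide masses sum to this)
wt % = 100 × oxide mass / glass mass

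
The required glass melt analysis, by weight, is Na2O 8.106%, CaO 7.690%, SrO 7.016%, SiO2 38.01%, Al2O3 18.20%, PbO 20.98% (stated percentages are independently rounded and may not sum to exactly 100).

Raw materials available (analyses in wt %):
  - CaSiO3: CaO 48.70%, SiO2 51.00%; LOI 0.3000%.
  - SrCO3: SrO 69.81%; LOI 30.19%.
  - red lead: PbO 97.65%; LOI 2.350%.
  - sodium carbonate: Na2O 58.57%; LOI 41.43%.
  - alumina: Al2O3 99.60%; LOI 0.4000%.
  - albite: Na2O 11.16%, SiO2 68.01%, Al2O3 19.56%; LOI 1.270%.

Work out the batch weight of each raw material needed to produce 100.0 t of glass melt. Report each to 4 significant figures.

Values along the way are shown, rounded to four significant figures, as written. Each numeric step carries full precision throughout. Every reported figure is rounded only once; the derived quantities (the yield, the totals, glass mass, six oxide percentages, LOI) are re-derived from the batch weights on 100.0 t of glass in exact precision as given in question or answer.
Per-oxide target masses for 100.0 t glass melt:
  Na2O: 8.106% × 100.0 = 8.106 t
  CaO: 7.690% × 100.0 = 7.690 t
  SrO: 7.016% × 100.0 = 7.016 t
  SiO2: 38.01% × 100.0 = 38.01 t
  Al2O3: 18.20% × 100.0 = 18.20 t
  PbO: 20.98% × 100.0 = 20.98 t
Oxide-by-oxide audit working from each reported weight, on the stated basis (target by target, the sums agree within answer rounding):
  Na2O: 5.447·0.5857 + 44.05·0.1116 = 8.106 t (target 8.106 t)
  CaO: 15.79·0.4870 = 7.690 t (target 7.690 t)
  SrO: 10.05·0.6981 = 7.016 t (target 7.016 t)
  SiO2: 15.79·0.5100 + 44.05·0.6801 = 38.01 t (target 38.01 t)
  Al2O3: 9.623·0.9960 + 44.05·0.1956 = 18.20 t (target 18.20 t)
  PbO: 21.48·0.9765 = 20.98 t (target 20.98 t)
Consistency of the glass mass: Σ batch − LOI loss = 100.0 t (summing oxide targets gives 100.0 t; versus the stated basis of 100.0 t — any gap is answer rounding).
Adding the batch up: Σ batch = 106.4 t; Σ batch·LOI gives LOI loss = 6.441 t; yield = glass ÷ total batch = 93.95%.

Batch per 100.0 t glass melt:
  CaSiO3: 15.79 t
  SrCO3: 10.05 t
  red lead: 21.48 t
  sodium carbonate: 5.447 t
  alumina: 9.623 t
  albite: 44.05 t
Total batch = 106.4 t; LOI loss = 6.441 t; yield = 93.95%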